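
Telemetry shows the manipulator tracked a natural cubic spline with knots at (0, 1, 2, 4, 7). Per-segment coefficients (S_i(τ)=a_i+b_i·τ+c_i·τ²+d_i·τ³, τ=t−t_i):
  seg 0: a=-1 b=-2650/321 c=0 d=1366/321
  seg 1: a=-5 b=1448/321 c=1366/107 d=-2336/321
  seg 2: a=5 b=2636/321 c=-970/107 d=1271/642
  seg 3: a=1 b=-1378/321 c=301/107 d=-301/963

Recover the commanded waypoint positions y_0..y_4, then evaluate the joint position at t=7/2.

y_0 = S_0(0) = a_0 = -1
y_1 = S_1(0) = a_1 = -5
y_2 = S_2(0) = a_2 = 5
y_3 = S_3(0) = a_3 = 1
y_4 = S_3(3) = 5
t_q=7/2 is in segment 2 (τ=3/2); S_2(τ)=6167/1712

y_0=-1 y_1=-5 y_2=5 y_3=1 y_4=5
S(7/2) = 6167/1712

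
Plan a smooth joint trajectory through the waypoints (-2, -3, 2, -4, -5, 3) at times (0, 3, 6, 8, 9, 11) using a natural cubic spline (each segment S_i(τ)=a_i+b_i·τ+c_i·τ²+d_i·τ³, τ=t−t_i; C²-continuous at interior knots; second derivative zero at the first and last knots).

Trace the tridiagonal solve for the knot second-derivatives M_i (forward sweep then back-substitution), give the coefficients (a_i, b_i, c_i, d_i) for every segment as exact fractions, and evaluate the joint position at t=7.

Δ: Δ0=-1/3, Δ1=5/3, Δ2=-3, Δ3=-1, Δ4=4
row 1: diag=12, rhs=12; c'=1/4, d'=1
row 2: denom=10−3·1/4=37/4; d'=(-28−3·1)/(37/4)=-124/37
row 3: denom=6−2·8/37=206/37; d'=(12−2·-124/37)/(206/37)=346/103
row 4: denom=6−1·37/206=1199/206; d'=(30−1·346/103)/(1199/206)=5488/1199
back: M4=5488/1199
back: M3=346/103−37/206·5488/1199=3042/1199
back: M2=-124/37−8/37·3042/1199=-4676/1199
back: M1=1−1/4·-4676/1199=2368/1199
M: M0=0, M1=2368/1199, M2=-4676/1199, M3=3042/1199, M4=5488/1199, M5=0
seg 0: a=-2, c=M0/2=0, d=(M1−M0)/(6·3)=1184/10791, b=Δ0−h0·(2M0+M1)/6=-4751/3597
seg 1: a=-3, c=M1/2=1184/1199, d=(M2−M1)/(6·3)=-1174/3597, b=Δ1−h1·(2M1+M2)/6=5905/3597
seg 2: a=2, c=M2/2=-2338/1199, d=(M3−M2)/(6·2)=3859/7194, b=Δ2−h2·(2M2+M3)/6=-4481/3597
seg 3: a=-4, c=M3/2=1521/1199, d=(M4−M3)/(6·1)=1223/3597, b=Δ3−h3·(2M3+M4)/6=-853/327
seg 4: a=-5, c=M4/2=2744/1199, d=(M5−M4)/(6·2)=-1372/3597, b=Δ4−h4·(2M4+M5)/6=3412/3597
t_q=7 → seg 2, τ=1; S=2+-4481/3597·τ+-2338/1199·τ²+3859/7194·τ³=-1581/2398

  seg 0: a=-2 b=-4751/3597 c=0 d=1184/10791
  seg 1: a=-3 b=5905/3597 c=1184/1199 d=-1174/3597
  seg 2: a=2 b=-4481/3597 c=-2338/1199 d=3859/7194
  seg 3: a=-4 b=-853/327 c=1521/1199 d=1223/3597
  seg 4: a=-5 b=3412/3597 c=2744/1199 d=-1372/3597
S(7) = -1581/2398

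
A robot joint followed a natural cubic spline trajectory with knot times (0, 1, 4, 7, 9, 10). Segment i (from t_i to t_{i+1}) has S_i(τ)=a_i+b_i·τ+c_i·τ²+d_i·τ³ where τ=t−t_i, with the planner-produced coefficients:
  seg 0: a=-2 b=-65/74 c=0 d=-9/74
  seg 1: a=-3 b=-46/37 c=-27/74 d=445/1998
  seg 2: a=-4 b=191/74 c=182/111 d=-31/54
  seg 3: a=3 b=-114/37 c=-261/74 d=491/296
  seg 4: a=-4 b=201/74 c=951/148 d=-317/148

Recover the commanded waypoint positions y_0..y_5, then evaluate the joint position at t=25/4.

y_0=-2 y_1=-3 y_2=-4 y_3=3 y_4=-4 y_5=3
S(25/4) = 16903/4736

y_0 = S_0(0) = a_0 = -2
y_1 = S_1(0) = a_1 = -3
y_2 = S_2(0) = a_2 = -4
y_3 = S_3(0) = a_3 = 3
y_4 = S_4(0) = a_4 = -4
y_5 = S_4(1) = 3
t_q=25/4 is in segment 2 (τ=9/4); S_2(τ)=16903/4736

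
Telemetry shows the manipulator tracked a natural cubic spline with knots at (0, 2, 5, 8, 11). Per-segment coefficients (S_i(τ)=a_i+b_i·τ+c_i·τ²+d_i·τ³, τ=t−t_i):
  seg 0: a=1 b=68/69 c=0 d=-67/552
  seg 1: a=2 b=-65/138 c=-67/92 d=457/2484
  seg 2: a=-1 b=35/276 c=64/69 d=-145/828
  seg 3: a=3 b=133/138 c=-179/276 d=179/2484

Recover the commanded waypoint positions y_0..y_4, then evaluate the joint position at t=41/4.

y_0=1 y_1=2 y_2=-1 y_3=3 y_4=2
S(41/4) = 15933/5888

y_0 = S_0(0) = a_0 = 1
y_1 = S_1(0) = a_1 = 2
y_2 = S_2(0) = a_2 = -1
y_3 = S_3(0) = a_3 = 3
y_4 = S_3(3) = 2
t_q=41/4 is in segment 3 (τ=9/4); S_3(τ)=15933/5888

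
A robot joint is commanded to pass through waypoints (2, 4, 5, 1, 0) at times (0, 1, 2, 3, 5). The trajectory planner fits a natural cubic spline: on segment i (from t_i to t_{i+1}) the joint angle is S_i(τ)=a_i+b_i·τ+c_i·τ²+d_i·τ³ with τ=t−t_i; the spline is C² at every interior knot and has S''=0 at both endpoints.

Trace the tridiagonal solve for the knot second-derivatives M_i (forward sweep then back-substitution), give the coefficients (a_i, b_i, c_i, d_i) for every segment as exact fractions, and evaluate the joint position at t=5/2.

Δ: Δ0=2, Δ1=1, Δ2=-4, Δ3=-1/2
row 1: diag=4, rhs=-6; c'=1/4, d'=-3/2
row 2: denom=4−1·1/4=15/4; d'=(-30−1·-3/2)/(15/4)=-38/5
row 3: denom=6−1·4/15=86/15; d'=(21−1·-38/5)/(86/15)=429/86
back: M3=429/86
back: M2=-38/5−4/15·429/86=-384/43
back: M1=-3/2−1/4·-384/43=63/86
M: M0=0, M1=63/86, M2=-384/43, M3=429/86, M4=0
seg 0: a=2, c=M0/2=0, d=(M1−M0)/(6·1)=21/172, b=Δ0−h0·(2M0+M1)/6=323/172
seg 1: a=4, c=M1/2=63/172, d=(M2−M1)/(6·1)=-277/172, b=Δ1−h1·(2M1+M2)/6=193/86
seg 2: a=5, c=M2/2=-192/43, d=(M3−M2)/(6·1)=399/172, b=Δ2−h2·(2M2+M3)/6=-319/172
seg 3: a=1, c=M3/2=429/172, d=(M4−M3)/(6·2)=-143/344, b=Δ3−h3·(2M3+M4)/6=-329/86
t_q=5/2 → seg 2, τ=1/2; S=5+-319/172·τ+-192/43·τ²+399/172·τ³=4467/1376

  seg 0: a=2 b=323/172 c=0 d=21/172
  seg 1: a=4 b=193/86 c=63/172 d=-277/172
  seg 2: a=5 b=-319/172 c=-192/43 d=399/172
  seg 3: a=1 b=-329/86 c=429/172 d=-143/344
S(5/2) = 4467/1376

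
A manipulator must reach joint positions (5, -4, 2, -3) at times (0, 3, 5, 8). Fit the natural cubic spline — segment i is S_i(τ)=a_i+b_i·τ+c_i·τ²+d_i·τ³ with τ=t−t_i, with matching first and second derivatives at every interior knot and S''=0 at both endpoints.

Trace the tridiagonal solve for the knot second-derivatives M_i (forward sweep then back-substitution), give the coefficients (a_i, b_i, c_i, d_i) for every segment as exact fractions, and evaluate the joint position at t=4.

  seg 0: a=5 b=-31/6 c=0 d=13/54
  seg 1: a=-4 b=4/3 c=13/6 d=-2/3
  seg 2: a=2 b=2 c=-11/6 d=11/54
S(4) = -7/6

Δ: Δ0=-3, Δ1=3, Δ2=-5/3
row 1: diag=10, rhs=36; c'=1/5, d'=18/5
row 2: denom=10−2·1/5=48/5; d'=(-28−2·18/5)/(48/5)=-11/3
back: M2=-11/3
back: M1=18/5−1/5·-11/3=13/3
M: M0=0, M1=13/3, M2=-11/3, M3=0
seg 0: a=5, c=M0/2=0, d=(M1−M0)/(6·3)=13/54, b=Δ0−h0·(2M0+M1)/6=-31/6
seg 1: a=-4, c=M1/2=13/6, d=(M2−M1)/(6·2)=-2/3, b=Δ1−h1·(2M1+M2)/6=4/3
seg 2: a=2, c=M2/2=-11/6, d=(M3−M2)/(6·3)=11/54, b=Δ2−h2·(2M2+M3)/6=2
t_q=4 → seg 1, τ=1; S=-4+4/3·τ+13/6·τ²+-2/3·τ³=-7/6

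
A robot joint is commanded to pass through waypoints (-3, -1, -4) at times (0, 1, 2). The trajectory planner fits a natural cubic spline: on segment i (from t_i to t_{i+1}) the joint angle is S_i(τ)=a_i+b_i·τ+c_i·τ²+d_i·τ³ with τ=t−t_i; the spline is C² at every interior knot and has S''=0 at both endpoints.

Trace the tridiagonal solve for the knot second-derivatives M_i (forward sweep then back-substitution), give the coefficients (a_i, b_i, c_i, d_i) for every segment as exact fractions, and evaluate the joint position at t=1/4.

Δ: Δ0=2, Δ1=-3
row 1: diag=4, rhs=-30; c'=1/4, d'=-15/2
back: M1=-15/2
M: M0=0, M1=-15/2, M2=0
seg 0: a=-3, c=M0/2=0, d=(M1−M0)/(6·1)=-5/4, b=Δ0−h0·(2M0+M1)/6=13/4
seg 1: a=-1, c=M1/2=-15/4, d=(M2−M1)/(6·1)=5/4, b=Δ1−h1·(2M1+M2)/6=-1/2
t_q=1/4 → seg 0, τ=1/4; S=-3+13/4·τ+0·τ²+-5/4·τ³=-565/256

  seg 0: a=-3 b=13/4 c=0 d=-5/4
  seg 1: a=-1 b=-1/2 c=-15/4 d=5/4
S(1/4) = -565/256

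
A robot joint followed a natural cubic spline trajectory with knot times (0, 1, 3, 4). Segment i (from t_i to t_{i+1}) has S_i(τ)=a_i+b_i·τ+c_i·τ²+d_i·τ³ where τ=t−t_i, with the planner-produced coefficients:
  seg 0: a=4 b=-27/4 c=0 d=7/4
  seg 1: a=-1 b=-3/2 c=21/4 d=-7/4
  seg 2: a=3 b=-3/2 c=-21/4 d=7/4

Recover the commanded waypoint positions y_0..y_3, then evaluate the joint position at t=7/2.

y_0 = S_0(0) = a_0 = 4
y_1 = S_1(0) = a_1 = -1
y_2 = S_2(0) = a_2 = 3
y_3 = S_2(1) = -2
t_q=7/2 is in segment 2 (τ=1/2); S_2(τ)=37/32

y_0=4 y_1=-1 y_2=3 y_3=-2
S(7/2) = 37/32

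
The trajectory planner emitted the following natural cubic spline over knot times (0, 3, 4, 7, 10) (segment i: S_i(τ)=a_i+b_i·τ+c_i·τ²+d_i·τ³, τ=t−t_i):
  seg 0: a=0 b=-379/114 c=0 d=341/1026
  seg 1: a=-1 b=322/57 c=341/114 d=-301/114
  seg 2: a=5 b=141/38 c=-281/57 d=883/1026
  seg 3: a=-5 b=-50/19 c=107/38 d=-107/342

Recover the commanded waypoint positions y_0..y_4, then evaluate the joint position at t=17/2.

y_0=0 y_1=-1 y_2=5 y_3=-5 y_4=4
S(17/2) = -1115/304

y_0 = S_0(0) = a_0 = 0
y_1 = S_1(0) = a_1 = -1
y_2 = S_2(0) = a_2 = 5
y_3 = S_3(0) = a_3 = -5
y_4 = S_3(3) = 4
t_q=17/2 is in segment 3 (τ=3/2); S_3(τ)=-1115/304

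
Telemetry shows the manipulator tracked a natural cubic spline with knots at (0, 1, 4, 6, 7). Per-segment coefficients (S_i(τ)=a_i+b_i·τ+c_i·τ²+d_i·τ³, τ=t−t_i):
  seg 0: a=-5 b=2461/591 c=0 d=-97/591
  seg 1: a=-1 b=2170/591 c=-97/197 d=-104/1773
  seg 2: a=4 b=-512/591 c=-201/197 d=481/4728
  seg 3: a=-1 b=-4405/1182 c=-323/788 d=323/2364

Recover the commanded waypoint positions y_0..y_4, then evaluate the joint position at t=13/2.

y_0=-5 y_1=-1 y_2=4 y_3=-1 y_4=-5
S(13/2) = -18589/6304

y_0 = S_0(0) = a_0 = -5
y_1 = S_1(0) = a_1 = -1
y_2 = S_2(0) = a_2 = 4
y_3 = S_3(0) = a_3 = -1
y_4 = S_3(1) = -5
t_q=13/2 is in segment 3 (τ=1/2); S_3(τ)=-18589/6304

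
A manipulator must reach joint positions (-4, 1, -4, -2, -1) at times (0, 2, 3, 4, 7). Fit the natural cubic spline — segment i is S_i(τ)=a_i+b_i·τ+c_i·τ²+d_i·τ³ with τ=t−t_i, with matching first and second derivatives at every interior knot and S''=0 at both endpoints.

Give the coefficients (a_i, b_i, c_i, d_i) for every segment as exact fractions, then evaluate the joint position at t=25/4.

Δ: Δ0=5/2, Δ1=-5, Δ2=2, Δ3=1/3
row 1: diag=6, rhs=-45; c'=1/6, d'=-15/2
row 2: denom=4−1·1/6=23/6; d'=(42−1·-15/2)/(23/6)=297/23
row 3: denom=8−1·6/23=178/23; d'=(-10−1·297/23)/(178/23)=-527/178
back: M3=-527/178
back: M2=297/23−6/23·-527/178=1218/89
back: M1=-15/2−1/6·1218/89=-1741/178
M: M0=0, M1=-1741/178, M2=1218/89, M3=-527/178, M4=0
seg 0: a=-4, c=M0/2=0, d=(M1−M0)/(6·2)=-1741/2136, b=Δ0−h0·(2M0+M1)/6=1538/267
seg 1: a=1, c=M1/2=-1741/356, d=(M2−M1)/(6·1)=4177/1068, b=Δ1−h1·(2M1+M2)/6=-2147/534
seg 2: a=-4, c=M2/2=609/89, d=(M3−M2)/(6·1)=-2963/1068, b=Δ2−h2·(2M2+M3)/6=-2209/1068
seg 3: a=-2, c=M3/2=-527/356, d=(M4−M3)/(6·3)=527/3204, b=Δ3−h3·(2M3+M4)/6=1759/534
t_q=25/4 → seg 3, τ=9/4; S=-2+1759/534·τ+-527/356·τ²+527/3204·τ³=-4765/22784

  seg 0: a=-4 b=1538/267 c=0 d=-1741/2136
  seg 1: a=1 b=-2147/534 c=-1741/356 d=4177/1068
  seg 2: a=-4 b=-2209/1068 c=609/89 d=-2963/1068
  seg 3: a=-2 b=1759/534 c=-527/356 d=527/3204
S(25/4) = -4765/22784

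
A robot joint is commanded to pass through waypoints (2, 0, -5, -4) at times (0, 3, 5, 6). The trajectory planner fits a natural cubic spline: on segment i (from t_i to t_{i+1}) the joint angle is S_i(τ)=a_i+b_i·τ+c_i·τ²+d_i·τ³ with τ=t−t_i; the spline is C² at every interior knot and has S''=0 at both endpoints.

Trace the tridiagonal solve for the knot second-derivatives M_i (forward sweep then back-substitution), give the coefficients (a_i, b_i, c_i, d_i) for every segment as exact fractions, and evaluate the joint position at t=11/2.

Δ: Δ0=-2/3, Δ1=-5/2, Δ2=1
row 1: diag=10, rhs=-11; c'=1/5, d'=-11/10
row 2: denom=6−2·1/5=28/5; d'=(21−2·-11/10)/(28/5)=29/7
back: M2=29/7
back: M1=-11/10−1/5·29/7=-27/14
M: M0=0, M1=-27/14, M2=29/7, M3=0
seg 0: a=2, c=M0/2=0, d=(M1−M0)/(6·3)=-3/28, b=Δ0−h0·(2M0+M1)/6=25/84
seg 1: a=0, c=M1/2=-27/28, d=(M2−M1)/(6·2)=85/168, b=Δ1−h1·(2M1+M2)/6=-109/42
seg 2: a=-5, c=M2/2=29/14, d=(M3−M2)/(6·1)=-29/42, b=Δ2−h2·(2M2+M3)/6=-8/21
t_q=11/2 → seg 2, τ=1/2; S=-5+-8/21·τ+29/14·τ²+-29/42·τ³=-533/112

  seg 0: a=2 b=25/84 c=0 d=-3/28
  seg 1: a=0 b=-109/42 c=-27/28 d=85/168
  seg 2: a=-5 b=-8/21 c=29/14 d=-29/42
S(11/2) = -533/112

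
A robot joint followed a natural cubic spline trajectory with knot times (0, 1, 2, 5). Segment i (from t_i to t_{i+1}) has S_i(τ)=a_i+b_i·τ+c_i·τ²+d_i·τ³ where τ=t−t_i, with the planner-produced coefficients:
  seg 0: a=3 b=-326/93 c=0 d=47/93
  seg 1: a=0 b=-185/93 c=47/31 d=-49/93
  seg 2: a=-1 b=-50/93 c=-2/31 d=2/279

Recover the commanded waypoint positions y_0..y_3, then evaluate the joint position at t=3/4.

y_0=3 y_1=0 y_2=-1 y_3=-3
S(3/4) = 1159/1984

y_0 = S_0(0) = a_0 = 3
y_1 = S_1(0) = a_1 = 0
y_2 = S_2(0) = a_2 = -1
y_3 = S_2(3) = -3
t_q=3/4 is in segment 0 (τ=3/4); S_0(τ)=1159/1984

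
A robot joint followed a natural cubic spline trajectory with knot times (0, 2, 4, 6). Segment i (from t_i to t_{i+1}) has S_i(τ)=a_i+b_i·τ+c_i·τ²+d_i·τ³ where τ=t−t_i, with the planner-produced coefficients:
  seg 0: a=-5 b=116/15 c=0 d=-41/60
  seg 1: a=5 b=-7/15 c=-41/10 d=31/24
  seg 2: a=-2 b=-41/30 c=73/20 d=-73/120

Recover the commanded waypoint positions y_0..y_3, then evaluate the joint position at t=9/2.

y_0=-5 y_1=5 y_2=-2 y_3=5
S(9/2) = -591/320

y_0 = S_0(0) = a_0 = -5
y_1 = S_1(0) = a_1 = 5
y_2 = S_2(0) = a_2 = -2
y_3 = S_2(2) = 5
t_q=9/2 is in segment 2 (τ=1/2); S_2(τ)=-591/320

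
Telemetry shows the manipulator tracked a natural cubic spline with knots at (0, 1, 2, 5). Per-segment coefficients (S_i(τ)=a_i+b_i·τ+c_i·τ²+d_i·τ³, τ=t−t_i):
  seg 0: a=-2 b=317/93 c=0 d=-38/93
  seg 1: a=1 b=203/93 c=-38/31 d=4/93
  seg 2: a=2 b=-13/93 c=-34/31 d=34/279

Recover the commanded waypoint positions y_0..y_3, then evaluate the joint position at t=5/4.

y_0=-2 y_1=1 y_2=2 y_3=-5
S(5/4) = 729/496

y_0 = S_0(0) = a_0 = -2
y_1 = S_1(0) = a_1 = 1
y_2 = S_2(0) = a_2 = 2
y_3 = S_2(3) = -5
t_q=5/4 is in segment 1 (τ=1/4); S_1(τ)=729/496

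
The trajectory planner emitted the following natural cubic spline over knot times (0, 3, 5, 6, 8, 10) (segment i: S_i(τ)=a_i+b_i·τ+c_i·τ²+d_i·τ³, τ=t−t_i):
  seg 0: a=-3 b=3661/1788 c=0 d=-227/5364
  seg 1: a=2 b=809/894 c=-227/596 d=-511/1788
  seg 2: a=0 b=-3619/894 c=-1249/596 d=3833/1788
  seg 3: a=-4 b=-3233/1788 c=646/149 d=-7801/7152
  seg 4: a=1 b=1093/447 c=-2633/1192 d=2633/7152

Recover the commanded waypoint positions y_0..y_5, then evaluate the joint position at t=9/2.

y_0=-3 y_1=2 y_2=0 y_3=-4 y_4=1 y_5=0
S(9/2) = 7323/4768

y_0 = S_0(0) = a_0 = -3
y_1 = S_1(0) = a_1 = 2
y_2 = S_2(0) = a_2 = 0
y_3 = S_3(0) = a_3 = -4
y_4 = S_4(0) = a_4 = 1
y_5 = S_4(2) = 0
t_q=9/2 is in segment 1 (τ=3/2); S_1(τ)=7323/4768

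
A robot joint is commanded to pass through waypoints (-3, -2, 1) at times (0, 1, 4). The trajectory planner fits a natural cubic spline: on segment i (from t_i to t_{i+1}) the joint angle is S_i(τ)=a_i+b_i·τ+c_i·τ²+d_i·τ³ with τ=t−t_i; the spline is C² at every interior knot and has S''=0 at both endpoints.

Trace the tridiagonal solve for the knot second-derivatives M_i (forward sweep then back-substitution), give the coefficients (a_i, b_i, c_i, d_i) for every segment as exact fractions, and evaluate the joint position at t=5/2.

Δ: Δ0=1, Δ1=1
row 1: diag=8, rhs=0; c'=3/8, d'=0
back: M1=0
M: M0=0, M1=0, M2=0
seg 0: a=-3, c=M0/2=0, d=(M1−M0)/(6·1)=0, b=Δ0−h0·(2M0+M1)/6=1
seg 1: a=-2, c=M1/2=0, d=(M2−M1)/(6·3)=0, b=Δ1−h1·(2M1+M2)/6=1
t_q=5/2 → seg 1, τ=3/2; S=-2+1·τ+0·τ²+0·τ³=-1/2

  seg 0: a=-3 b=1 c=0 d=0
  seg 1: a=-2 b=1 c=0 d=0
S(5/2) = -1/2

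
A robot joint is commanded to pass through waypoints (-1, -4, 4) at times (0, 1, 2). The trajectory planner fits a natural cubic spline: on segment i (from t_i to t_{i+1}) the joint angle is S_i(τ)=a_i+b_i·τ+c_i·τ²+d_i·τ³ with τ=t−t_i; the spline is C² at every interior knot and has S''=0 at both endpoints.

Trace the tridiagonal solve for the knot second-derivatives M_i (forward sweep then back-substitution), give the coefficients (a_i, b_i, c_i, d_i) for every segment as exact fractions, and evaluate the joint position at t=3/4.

  seg 0: a=-1 b=-23/4 c=0 d=11/4
  seg 1: a=-4 b=5/2 c=33/4 d=-11/4
S(3/4) = -1063/256

Δ: Δ0=-3, Δ1=8
row 1: diag=4, rhs=66; c'=1/4, d'=33/2
back: M1=33/2
M: M0=0, M1=33/2, M2=0
seg 0: a=-1, c=M0/2=0, d=(M1−M0)/(6·1)=11/4, b=Δ0−h0·(2M0+M1)/6=-23/4
seg 1: a=-4, c=M1/2=33/4, d=(M2−M1)/(6·1)=-11/4, b=Δ1−h1·(2M1+M2)/6=5/2
t_q=3/4 → seg 0, τ=3/4; S=-1+-23/4·τ+0·τ²+11/4·τ³=-1063/256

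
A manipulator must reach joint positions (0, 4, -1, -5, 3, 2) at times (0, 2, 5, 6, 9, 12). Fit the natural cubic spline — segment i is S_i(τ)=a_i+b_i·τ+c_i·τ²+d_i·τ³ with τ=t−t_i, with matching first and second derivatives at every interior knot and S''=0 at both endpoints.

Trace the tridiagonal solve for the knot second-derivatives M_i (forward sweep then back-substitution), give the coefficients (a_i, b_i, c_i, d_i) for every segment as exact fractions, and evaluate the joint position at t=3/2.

Δ: Δ0=2, Δ1=-5/3, Δ2=-4, Δ3=8/3, Δ4=-1/3
row 1: diag=10, rhs=-22; c'=3/10, d'=-11/5
row 2: denom=8−3·3/10=71/10; d'=(-14−3·-11/5)/(71/10)=-74/71
row 3: denom=8−1·10/71=558/71; d'=(40−1·-74/71)/(558/71)=47/9
row 4: denom=12−3·71/186=673/62; d'=(-18−3·47/9)/(673/62)=-6262/2019
back: M4=-6262/2019
back: M3=47/9−71/186·-6262/2019=12934/2019
back: M2=-74/71−10/71·12934/2019=-3926/2019
back: M1=-11/5−3/10·-3926/2019=-1088/673
M: M0=0, M1=-1088/673, M2=-3926/2019, M3=12934/2019, M4=-6262/2019, M5=0
seg 0: a=0, c=M0/2=0, d=(M1−M0)/(6·2)=-272/2019, b=Δ0−h0·(2M0+M1)/6=5126/2019
seg 1: a=4, c=M1/2=-544/673, d=(M2−M1)/(6·3)=-331/18171, b=Δ1−h1·(2M1+M2)/6=1862/2019
seg 2: a=-1, c=M2/2=-1963/2019, d=(M3−M2)/(6·1)=2810/2019, b=Δ2−h2·(2M2+M3)/6=-8923/2019
seg 3: a=-5, c=M3/2=6467/2019, d=(M4−M3)/(6·3)=-9598/18171, b=Δ3−h3·(2M3+M4)/6=-1473/673
seg 4: a=3, c=M4/2=-3131/2019, d=(M5−M4)/(6·3)=3131/18171, b=Δ4−h4·(2M4+M5)/6=1863/673
t_q=3/2 → seg 0, τ=3/2; S=0+5126/2019·τ+0·τ²+-272/2019·τ³=2257/673

  seg 0: a=0 b=5126/2019 c=0 d=-272/2019
  seg 1: a=4 b=1862/2019 c=-544/673 d=-331/18171
  seg 2: a=-1 b=-8923/2019 c=-1963/2019 d=2810/2019
  seg 3: a=-5 b=-1473/673 c=6467/2019 d=-9598/18171
  seg 4: a=3 b=1863/673 c=-3131/2019 d=3131/18171
S(3/2) = 2257/673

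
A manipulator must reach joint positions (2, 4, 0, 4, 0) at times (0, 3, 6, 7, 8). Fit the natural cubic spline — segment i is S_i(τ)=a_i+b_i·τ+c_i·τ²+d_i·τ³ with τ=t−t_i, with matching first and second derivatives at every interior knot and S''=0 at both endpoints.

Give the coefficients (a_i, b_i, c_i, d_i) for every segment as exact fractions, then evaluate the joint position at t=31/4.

  seg 0: a=2 b=337/168 c=0 d=-25/168
  seg 1: a=4 b=-169/84 c=-75/56 d=263/504
  seg 2: a=0 b=97/24 c=47/14 d=-571/168
  seg 3: a=4 b=47/84 c=-383/56 d=383/168
S(31/4) = 5499/3584

Δ: Δ0=2/3, Δ1=-4/3, Δ2=4, Δ3=-4
row 1: diag=12, rhs=-12; c'=1/4, d'=-1
row 2: denom=8−3·1/4=29/4; d'=(32−3·-1)/(29/4)=140/29
row 3: denom=4−1·4/29=112/29; d'=(-48−1·140/29)/(112/29)=-383/28
back: M3=-383/28
back: M2=140/29−4/29·-383/28=47/7
back: M1=-1−1/4·47/7=-75/28
M: M0=0, M1=-75/28, M2=47/7, M3=-383/28, M4=0
seg 0: a=2, c=M0/2=0, d=(M1−M0)/(6·3)=-25/168, b=Δ0−h0·(2M0+M1)/6=337/168
seg 1: a=4, c=M1/2=-75/56, d=(M2−M1)/(6·3)=263/504, b=Δ1−h1·(2M1+M2)/6=-169/84
seg 2: a=0, c=M2/2=47/14, d=(M3−M2)/(6·1)=-571/168, b=Δ2−h2·(2M2+M3)/6=97/24
seg 3: a=4, c=M3/2=-383/56, d=(M4−M3)/(6·1)=383/168, b=Δ3−h3·(2M3+M4)/6=47/84
t_q=31/4 → seg 3, τ=3/4; S=4+47/84·τ+-383/56·τ²+383/168·τ³=5499/3584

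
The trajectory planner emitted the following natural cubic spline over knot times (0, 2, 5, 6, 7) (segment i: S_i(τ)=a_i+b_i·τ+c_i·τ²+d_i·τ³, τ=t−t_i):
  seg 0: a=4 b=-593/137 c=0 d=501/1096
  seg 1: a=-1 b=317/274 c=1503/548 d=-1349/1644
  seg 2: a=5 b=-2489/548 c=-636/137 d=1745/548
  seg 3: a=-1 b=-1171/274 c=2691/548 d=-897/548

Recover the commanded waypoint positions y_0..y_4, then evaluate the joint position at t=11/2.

y_0=4 y_1=-1 y_2=5 y_3=-1 y_4=-2
S(11/2) = 8621/4384

y_0 = S_0(0) = a_0 = 4
y_1 = S_1(0) = a_1 = -1
y_2 = S_2(0) = a_2 = 5
y_3 = S_3(0) = a_3 = -1
y_4 = S_3(1) = -2
t_q=11/2 is in segment 2 (τ=1/2); S_2(τ)=8621/4384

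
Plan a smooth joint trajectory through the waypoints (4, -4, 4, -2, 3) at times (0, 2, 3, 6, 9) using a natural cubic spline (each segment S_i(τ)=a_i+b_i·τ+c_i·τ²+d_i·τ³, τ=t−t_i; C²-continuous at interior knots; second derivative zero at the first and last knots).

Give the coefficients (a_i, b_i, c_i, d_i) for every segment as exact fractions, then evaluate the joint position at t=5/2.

  seg 0: a=4 b=-439/51 c=0 d=235/204
  seg 1: a=-4 b=266/51 c=235/34 d=-421/102
  seg 2: a=4 b=679/102 c=-93/17 d=791/918
  seg 3: a=-2 b=-148/51 c=233/102 d=-233/918
S(5/2) = -49/272

Δ: Δ0=-4, Δ1=8, Δ2=-2, Δ3=5/3
row 1: diag=6, rhs=72; c'=1/6, d'=12
row 2: denom=8−1·1/6=47/6; d'=(-60−1·12)/(47/6)=-432/47
row 3: denom=12−3·18/47=510/47; d'=(22−3·-432/47)/(510/47)=233/51
back: M3=233/51
back: M2=-432/47−18/47·233/51=-186/17
back: M1=12−1/6·-186/17=235/17
M: M0=0, M1=235/17, M2=-186/17, M3=233/51, M4=0
seg 0: a=4, c=M0/2=0, d=(M1−M0)/(6·2)=235/204, b=Δ0−h0·(2M0+M1)/6=-439/51
seg 1: a=-4, c=M1/2=235/34, d=(M2−M1)/(6·1)=-421/102, b=Δ1−h1·(2M1+M2)/6=266/51
seg 2: a=4, c=M2/2=-93/17, d=(M3−M2)/(6·3)=791/918, b=Δ2−h2·(2M2+M3)/6=679/102
seg 3: a=-2, c=M3/2=233/102, d=(M4−M3)/(6·3)=-233/918, b=Δ3−h3·(2M3+M4)/6=-148/51
t_q=5/2 → seg 1, τ=1/2; S=-4+266/51·τ+235/34·τ²+-421/102·τ³=-49/272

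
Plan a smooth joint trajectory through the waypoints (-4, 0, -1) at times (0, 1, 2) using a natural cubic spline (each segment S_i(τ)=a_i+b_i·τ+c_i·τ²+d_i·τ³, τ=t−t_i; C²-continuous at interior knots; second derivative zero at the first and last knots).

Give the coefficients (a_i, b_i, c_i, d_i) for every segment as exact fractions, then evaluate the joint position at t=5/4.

  seg 0: a=-4 b=21/4 c=0 d=-5/4
  seg 1: a=0 b=3/2 c=-15/4 d=5/4
S(5/4) = 41/256

Δ: Δ0=4, Δ1=-1
row 1: diag=4, rhs=-30; c'=1/4, d'=-15/2
back: M1=-15/2
M: M0=0, M1=-15/2, M2=0
seg 0: a=-4, c=M0/2=0, d=(M1−M0)/(6·1)=-5/4, b=Δ0−h0·(2M0+M1)/6=21/4
seg 1: a=0, c=M1/2=-15/4, d=(M2−M1)/(6·1)=5/4, b=Δ1−h1·(2M1+M2)/6=3/2
t_q=5/4 → seg 1, τ=1/4; S=0+3/2·τ+-15/4·τ²+5/4·τ³=41/256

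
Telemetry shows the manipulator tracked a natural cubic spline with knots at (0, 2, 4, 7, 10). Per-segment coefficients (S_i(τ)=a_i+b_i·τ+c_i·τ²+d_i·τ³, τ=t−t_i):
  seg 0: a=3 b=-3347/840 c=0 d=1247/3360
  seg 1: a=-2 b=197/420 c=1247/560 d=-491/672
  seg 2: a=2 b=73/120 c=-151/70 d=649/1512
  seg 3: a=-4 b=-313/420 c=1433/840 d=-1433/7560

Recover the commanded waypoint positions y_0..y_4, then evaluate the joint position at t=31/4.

y_0 = S_0(0) = a_0 = 3
y_1 = S_1(0) = a_1 = -2
y_2 = S_2(0) = a_2 = 2
y_3 = S_3(0) = a_3 = -4
y_4 = S_3(3) = 4
t_q=31/4 is in segment 3 (τ=3/4); S_3(τ)=-9419/2560

y_0=3 y_1=-2 y_2=2 y_3=-4 y_4=4
S(31/4) = -9419/2560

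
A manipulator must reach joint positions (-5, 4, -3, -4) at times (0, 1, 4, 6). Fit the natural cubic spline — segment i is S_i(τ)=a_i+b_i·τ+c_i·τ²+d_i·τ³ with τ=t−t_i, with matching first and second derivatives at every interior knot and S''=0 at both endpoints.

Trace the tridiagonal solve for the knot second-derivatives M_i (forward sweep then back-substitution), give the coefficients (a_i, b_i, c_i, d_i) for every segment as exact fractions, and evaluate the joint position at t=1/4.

  seg 0: a=-5 b=4547/426 c=0 d=-713/426
  seg 1: a=4 b=1204/213 c=-713/142 d=335/426
  seg 2: a=-3 b=-1381/426 c=146/71 d=-73/213
S(1/4) = -21427/9088

Δ: Δ0=9, Δ1=-7/3, Δ2=-1/2
row 1: diag=8, rhs=-68; c'=3/8, d'=-17/2
row 2: denom=10−3·3/8=71/8; d'=(11−3·-17/2)/(71/8)=292/71
back: M2=292/71
back: M1=-17/2−3/8·292/71=-713/71
M: M0=0, M1=-713/71, M2=292/71, M3=0
seg 0: a=-5, c=M0/2=0, d=(M1−M0)/(6·1)=-713/426, b=Δ0−h0·(2M0+M1)/6=4547/426
seg 1: a=4, c=M1/2=-713/142, d=(M2−M1)/(6·3)=335/426, b=Δ1−h1·(2M1+M2)/6=1204/213
seg 2: a=-3, c=M2/2=146/71, d=(M3−M2)/(6·2)=-73/213, b=Δ2−h2·(2M2+M3)/6=-1381/426
t_q=1/4 → seg 0, τ=1/4; S=-5+4547/426·τ+0·τ²+-713/426·τ³=-21427/9088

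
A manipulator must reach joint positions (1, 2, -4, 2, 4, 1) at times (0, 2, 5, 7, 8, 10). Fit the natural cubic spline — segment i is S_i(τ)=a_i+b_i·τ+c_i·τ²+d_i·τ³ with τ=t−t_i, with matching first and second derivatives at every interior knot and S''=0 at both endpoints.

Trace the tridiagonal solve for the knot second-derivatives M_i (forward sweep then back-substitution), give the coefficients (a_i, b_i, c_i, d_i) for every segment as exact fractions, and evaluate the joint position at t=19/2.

Δ: Δ0=1/2, Δ1=-2, Δ2=3, Δ3=2, Δ4=-3/2
row 1: diag=10, rhs=-15; c'=3/10, d'=-3/2
row 2: denom=10−3·3/10=91/10; d'=(30−3·-3/2)/(91/10)=345/91
row 3: denom=6−2·20/91=506/91; d'=(-6−2·345/91)/(506/91)=-618/253
row 4: denom=6−1·91/506=2945/506; d'=(-21−1·-618/253)/(2945/506)=-1878/589
back: M4=-1878/589
back: M3=-618/253−91/506·-1878/589=-1101/589
back: M2=345/91−20/91·-1101/589=2475/589
back: M1=-3/2−3/10·2475/589=-1626/589
M: M0=0, M1=-1626/589, M2=2475/589, M3=-1101/589, M4=-1878/589, M5=0
seg 0: a=1, c=M0/2=0, d=(M1−M0)/(6·2)=-271/1178, b=Δ0−h0·(2M0+M1)/6=1673/1178
seg 1: a=2, c=M1/2=-813/589, d=(M2−M1)/(6·3)=1367/3534, b=Δ1−h1·(2M1+M2)/6=-1579/1178
seg 2: a=-4, c=M2/2=2475/1178, d=(M3−M2)/(6·2)=-298/589, b=Δ2−h2·(2M2+M3)/6=484/589
seg 3: a=2, c=M3/2=-1101/1178, d=(M4−M3)/(6·1)=-259/1178, b=Δ3−h3·(2M3+M4)/6=1858/589
seg 4: a=4, c=M4/2=-939/589, d=(M5−M4)/(6·2)=313/1178, b=Δ4−h4·(2M4+M5)/6=737/1178
t_q=19/2 → seg 4, τ=3/2; S=4+737/1178·τ+-939/589·τ²+313/1178·τ³=21187/9424

  seg 0: a=1 b=1673/1178 c=0 d=-271/1178
  seg 1: a=2 b=-1579/1178 c=-813/589 d=1367/3534
  seg 2: a=-4 b=484/589 c=2475/1178 d=-298/589
  seg 3: a=2 b=1858/589 c=-1101/1178 d=-259/1178
  seg 4: a=4 b=737/1178 c=-939/589 d=313/1178
S(19/2) = 21187/9424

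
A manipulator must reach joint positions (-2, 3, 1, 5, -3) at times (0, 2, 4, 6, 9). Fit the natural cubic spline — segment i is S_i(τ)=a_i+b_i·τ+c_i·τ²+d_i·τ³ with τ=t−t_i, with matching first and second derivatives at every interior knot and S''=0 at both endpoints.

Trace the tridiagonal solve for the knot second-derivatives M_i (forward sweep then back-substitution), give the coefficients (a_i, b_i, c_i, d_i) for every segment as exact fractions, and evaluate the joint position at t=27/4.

Δ: Δ0=5/2, Δ1=-1, Δ2=2, Δ3=-8/3
row 1: diag=8, rhs=-21; c'=1/4, d'=-21/8
row 2: denom=8−2·1/4=15/2; d'=(18−2·-21/8)/(15/2)=31/10
row 3: denom=10−2·4/15=142/15; d'=(-28−2·31/10)/(142/15)=-513/142
back: M3=-513/142
back: M2=31/10−4/15·-513/142=577/142
back: M1=-21/8−1/4·577/142=-517/142
M: M0=0, M1=-517/142, M2=577/142, M3=-513/142, M4=0
seg 0: a=-2, c=M0/2=0, d=(M1−M0)/(6·2)=-517/1704, b=Δ0−h0·(2M0+M1)/6=791/213
seg 1: a=3, c=M1/2=-517/284, d=(M2−M1)/(6·2)=547/852, b=Δ1−h1·(2M1+M2)/6=31/426
seg 2: a=1, c=M2/2=577/284, d=(M3−M2)/(6·2)=-545/852, b=Δ2−h2·(2M2+M3)/6=211/426
seg 3: a=5, c=M3/2=-513/284, d=(M4−M3)/(6·3)=57/284, b=Δ3−h3·(2M3+M4)/6=403/426
t_q=27/4 → seg 3, τ=3/4; S=5+403/426·τ+-513/284·τ²+57/284·τ³=86847/18176

  seg 0: a=-2 b=791/213 c=0 d=-517/1704
  seg 1: a=3 b=31/426 c=-517/284 d=547/852
  seg 2: a=1 b=211/426 c=577/284 d=-545/852
  seg 3: a=5 b=403/426 c=-513/284 d=57/284
S(27/4) = 86847/18176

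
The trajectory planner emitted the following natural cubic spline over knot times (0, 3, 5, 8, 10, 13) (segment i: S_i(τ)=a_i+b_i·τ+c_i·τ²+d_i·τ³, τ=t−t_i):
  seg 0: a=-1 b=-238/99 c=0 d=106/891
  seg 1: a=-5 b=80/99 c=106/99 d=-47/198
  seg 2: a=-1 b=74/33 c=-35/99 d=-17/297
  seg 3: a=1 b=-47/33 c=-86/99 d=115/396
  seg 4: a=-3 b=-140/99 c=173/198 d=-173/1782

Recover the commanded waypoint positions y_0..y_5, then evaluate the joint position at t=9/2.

y_0=-1 y_1=-5 y_2=-1 y_3=1 y_4=-3 y_5=-2
S(9/2) = -1151/528

y_0 = S_0(0) = a_0 = -1
y_1 = S_1(0) = a_1 = -5
y_2 = S_2(0) = a_2 = -1
y_3 = S_3(0) = a_3 = 1
y_4 = S_4(0) = a_4 = -3
y_5 = S_4(3) = -2
t_q=9/2 is in segment 1 (τ=3/2); S_1(τ)=-1151/528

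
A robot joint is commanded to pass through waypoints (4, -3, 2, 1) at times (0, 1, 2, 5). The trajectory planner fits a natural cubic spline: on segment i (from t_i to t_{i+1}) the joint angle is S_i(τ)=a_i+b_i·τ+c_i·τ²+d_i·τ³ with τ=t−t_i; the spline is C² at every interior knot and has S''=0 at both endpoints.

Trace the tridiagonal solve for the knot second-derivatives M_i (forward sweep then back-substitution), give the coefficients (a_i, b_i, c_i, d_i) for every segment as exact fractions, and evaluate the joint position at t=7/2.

  seg 0: a=4 b=-955/93 c=0 d=304/93
  seg 1: a=-3 b=-43/93 c=304/31 d=-404/93
  seg 2: a=2 b=569/93 c=-100/31 d=100/279
S(7/2) = 159/31

Δ: Δ0=-7, Δ1=5, Δ2=-1/3
row 1: diag=4, rhs=72; c'=1/4, d'=18
row 2: denom=8−1·1/4=31/4; d'=(-32−1·18)/(31/4)=-200/31
back: M2=-200/31
back: M1=18−1/4·-200/31=608/31
M: M0=0, M1=608/31, M2=-200/31, M3=0
seg 0: a=4, c=M0/2=0, d=(M1−M0)/(6·1)=304/93, b=Δ0−h0·(2M0+M1)/6=-955/93
seg 1: a=-3, c=M1/2=304/31, d=(M2−M1)/(6·1)=-404/93, b=Δ1−h1·(2M1+M2)/6=-43/93
seg 2: a=2, c=M2/2=-100/31, d=(M3−M2)/(6·3)=100/279, b=Δ2−h2·(2M2+M3)/6=569/93
t_q=7/2 → seg 2, τ=3/2; S=2+569/93·τ+-100/31·τ²+100/279·τ³=159/31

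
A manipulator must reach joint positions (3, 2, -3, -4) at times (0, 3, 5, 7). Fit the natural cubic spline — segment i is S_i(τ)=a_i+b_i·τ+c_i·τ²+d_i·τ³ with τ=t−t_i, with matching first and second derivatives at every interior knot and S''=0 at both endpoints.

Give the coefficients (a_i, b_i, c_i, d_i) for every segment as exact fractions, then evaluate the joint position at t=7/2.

Δ: Δ0=-1/3, Δ1=-5/2, Δ2=-1/2
row 1: diag=10, rhs=-13; c'=1/5, d'=-13/10
row 2: denom=8−2·1/5=38/5; d'=(12−2·-13/10)/(38/5)=73/38
back: M2=73/38
back: M1=-13/10−1/5·73/38=-32/19
M: M0=0, M1=-32/19, M2=73/38, M3=0
seg 0: a=3, c=M0/2=0, d=(M1−M0)/(6·3)=-16/171, b=Δ0−h0·(2M0+M1)/6=29/57
seg 1: a=2, c=M1/2=-16/19, d=(M2−M1)/(6·2)=137/456, b=Δ1−h1·(2M1+M2)/6=-115/57
seg 2: a=-3, c=M2/2=73/76, d=(M3−M2)/(6·2)=-73/456, b=Δ2−h2·(2M2+M3)/6=-203/114
t_q=7/2 → seg 1, τ=1/2; S=2+-115/57·τ+-16/19·τ²+137/456·τ³=995/1216

  seg 0: a=3 b=29/57 c=0 d=-16/171
  seg 1: a=2 b=-115/57 c=-16/19 d=137/456
  seg 2: a=-3 b=-203/114 c=73/76 d=-73/456
S(7/2) = 995/1216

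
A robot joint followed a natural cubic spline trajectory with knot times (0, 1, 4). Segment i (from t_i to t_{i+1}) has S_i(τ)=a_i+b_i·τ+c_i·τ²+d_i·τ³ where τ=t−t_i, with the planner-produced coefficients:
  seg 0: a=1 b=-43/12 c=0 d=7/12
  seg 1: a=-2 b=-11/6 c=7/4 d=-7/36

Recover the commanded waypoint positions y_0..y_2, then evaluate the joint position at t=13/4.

y_0=1 y_1=-2 y_2=3
S(13/4) = 133/256

y_0 = S_0(0) = a_0 = 1
y_1 = S_1(0) = a_1 = -2
y_2 = S_1(3) = 3
t_q=13/4 is in segment 1 (τ=9/4); S_1(τ)=133/256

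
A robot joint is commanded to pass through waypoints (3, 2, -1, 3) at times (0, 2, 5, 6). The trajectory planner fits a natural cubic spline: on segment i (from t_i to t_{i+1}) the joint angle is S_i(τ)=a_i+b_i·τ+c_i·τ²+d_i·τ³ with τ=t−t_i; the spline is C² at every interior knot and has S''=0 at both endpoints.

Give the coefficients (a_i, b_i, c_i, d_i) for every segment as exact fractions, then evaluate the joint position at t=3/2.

  seg 0: a=3 b=5/142 c=0 d=-19/142
  seg 1: a=2 b=-223/142 c=-57/71 d=47/142
  seg 2: a=-1 b=181/71 c=309/142 d=-103/142
S(3/2) = 2955/1136

Δ: Δ0=-1/2, Δ1=-1, Δ2=4
row 1: diag=10, rhs=-3; c'=3/10, d'=-3/10
row 2: denom=8−3·3/10=71/10; d'=(30−3·-3/10)/(71/10)=309/71
back: M2=309/71
back: M1=-3/10−3/10·309/71=-114/71
M: M0=0, M1=-114/71, M2=309/71, M3=0
seg 0: a=3, c=M0/2=0, d=(M1−M0)/(6·2)=-19/142, b=Δ0−h0·(2M0+M1)/6=5/142
seg 1: a=2, c=M1/2=-57/71, d=(M2−M1)/(6·3)=47/142, b=Δ1−h1·(2M1+M2)/6=-223/142
seg 2: a=-1, c=M2/2=309/142, d=(M3−M2)/(6·1)=-103/142, b=Δ2−h2·(2M2+M3)/6=181/71
t_q=3/2 → seg 0, τ=3/2; S=3+5/142·τ+0·τ²+-19/142·τ³=2955/1136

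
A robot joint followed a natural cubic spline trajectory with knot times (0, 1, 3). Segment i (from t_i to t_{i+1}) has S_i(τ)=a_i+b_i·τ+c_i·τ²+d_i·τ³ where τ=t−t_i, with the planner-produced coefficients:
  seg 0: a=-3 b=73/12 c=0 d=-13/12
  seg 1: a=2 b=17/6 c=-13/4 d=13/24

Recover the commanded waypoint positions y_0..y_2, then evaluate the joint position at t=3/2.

y_0=-3 y_1=2 y_2=-1
S(3/2) = 171/64

y_0 = S_0(0) = a_0 = -3
y_1 = S_1(0) = a_1 = 2
y_2 = S_1(2) = -1
t_q=3/2 is in segment 1 (τ=1/2); S_1(τ)=171/64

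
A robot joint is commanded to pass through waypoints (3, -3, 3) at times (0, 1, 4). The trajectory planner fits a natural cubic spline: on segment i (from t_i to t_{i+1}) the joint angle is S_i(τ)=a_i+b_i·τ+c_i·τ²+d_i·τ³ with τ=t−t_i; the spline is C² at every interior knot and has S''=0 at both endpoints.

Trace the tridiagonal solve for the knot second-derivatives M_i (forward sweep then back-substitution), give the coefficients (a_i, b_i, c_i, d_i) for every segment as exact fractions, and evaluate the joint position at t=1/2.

  seg 0: a=3 b=-7 c=0 d=1
  seg 1: a=-3 b=-4 c=3 d=-1/3
S(1/2) = -3/8

Δ: Δ0=-6, Δ1=2
row 1: diag=8, rhs=48; c'=3/8, d'=6
back: M1=6
M: M0=0, M1=6, M2=0
seg 0: a=3, c=M0/2=0, d=(M1−M0)/(6·1)=1, b=Δ0−h0·(2M0+M1)/6=-7
seg 1: a=-3, c=M1/2=3, d=(M2−M1)/(6·3)=-1/3, b=Δ1−h1·(2M1+M2)/6=-4
t_q=1/2 → seg 0, τ=1/2; S=3+-7·τ+0·τ²+1·τ³=-3/8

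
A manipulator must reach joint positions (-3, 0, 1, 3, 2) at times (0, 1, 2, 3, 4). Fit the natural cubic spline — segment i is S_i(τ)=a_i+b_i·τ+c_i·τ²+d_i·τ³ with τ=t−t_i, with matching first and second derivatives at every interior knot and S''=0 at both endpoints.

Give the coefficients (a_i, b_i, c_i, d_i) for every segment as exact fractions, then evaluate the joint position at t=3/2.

  seg 0: a=-3 b=205/56 c=0 d=-37/56
  seg 1: a=0 b=47/28 c=-111/56 d=73/56
  seg 2: a=1 b=13/8 c=27/14 d=-87/56
  seg 3: a=3 b=23/28 c=-153/56 d=51/56
S(3/2) = 227/448

Δ: Δ0=3, Δ1=1, Δ2=2, Δ3=-1
row 1: diag=4, rhs=-12; c'=1/4, d'=-3
row 2: denom=4−1·1/4=15/4; d'=(6−1·-3)/(15/4)=12/5
row 3: denom=4−1·4/15=56/15; d'=(-18−1·12/5)/(56/15)=-153/28
back: M3=-153/28
back: M2=12/5−4/15·-153/28=27/7
back: M1=-3−1/4·27/7=-111/28
M: M0=0, M1=-111/28, M2=27/7, M3=-153/28, M4=0
seg 0: a=-3, c=M0/2=0, d=(M1−M0)/(6·1)=-37/56, b=Δ0−h0·(2M0+M1)/6=205/56
seg 1: a=0, c=M1/2=-111/56, d=(M2−M1)/(6·1)=73/56, b=Δ1−h1·(2M1+M2)/6=47/28
seg 2: a=1, c=M2/2=27/14, d=(M3−M2)/(6·1)=-87/56, b=Δ2−h2·(2M2+M3)/6=13/8
seg 3: a=3, c=M3/2=-153/56, d=(M4−M3)/(6·1)=51/56, b=Δ3−h3·(2M3+M4)/6=23/28
t_q=3/2 → seg 1, τ=1/2; S=0+47/28·τ+-111/56·τ²+73/56·τ³=227/448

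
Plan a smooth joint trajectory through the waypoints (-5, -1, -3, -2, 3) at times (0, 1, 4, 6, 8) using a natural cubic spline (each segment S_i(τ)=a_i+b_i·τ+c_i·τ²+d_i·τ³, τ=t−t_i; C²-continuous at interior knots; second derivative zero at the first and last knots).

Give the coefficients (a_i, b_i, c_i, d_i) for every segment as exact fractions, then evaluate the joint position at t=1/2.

  seg 0: a=-5 b=943/201 c=0 d=-139/201
  seg 1: a=-1 b=526/201 c=-139/67 d=197/603
  seg 2: a=-3 b=-203/201 c=58/67 d=-89/1608
  seg 3: a=-2 b=719/402 c=143/268 d=-143/1608
S(1/2) = -1469/536

Δ: Δ0=4, Δ1=-2/3, Δ2=1/2, Δ3=5/2
row 1: diag=8, rhs=-28; c'=3/8, d'=-7/2
row 2: denom=10−3·3/8=71/8; d'=(7−3·-7/2)/(71/8)=140/71
row 3: denom=8−2·16/71=536/71; d'=(12−2·140/71)/(536/71)=143/134
back: M3=143/134
back: M2=140/71−16/71·143/134=116/67
back: M1=-7/2−3/8·116/67=-278/67
M: M0=0, M1=-278/67, M2=116/67, M3=143/134, M4=0
seg 0: a=-5, c=M0/2=0, d=(M1−M0)/(6·1)=-139/201, b=Δ0−h0·(2M0+M1)/6=943/201
seg 1: a=-1, c=M1/2=-139/67, d=(M2−M1)/(6·3)=197/603, b=Δ1−h1·(2M1+M2)/6=526/201
seg 2: a=-3, c=M2/2=58/67, d=(M3−M2)/(6·2)=-89/1608, b=Δ2−h2·(2M2+M3)/6=-203/201
seg 3: a=-2, c=M3/2=143/268, d=(M4−M3)/(6·2)=-143/1608, b=Δ3−h3·(2M3+M4)/6=719/402
t_q=1/2 → seg 0, τ=1/2; S=-5+943/201·τ+0·τ²+-139/201·τ³=-1469/536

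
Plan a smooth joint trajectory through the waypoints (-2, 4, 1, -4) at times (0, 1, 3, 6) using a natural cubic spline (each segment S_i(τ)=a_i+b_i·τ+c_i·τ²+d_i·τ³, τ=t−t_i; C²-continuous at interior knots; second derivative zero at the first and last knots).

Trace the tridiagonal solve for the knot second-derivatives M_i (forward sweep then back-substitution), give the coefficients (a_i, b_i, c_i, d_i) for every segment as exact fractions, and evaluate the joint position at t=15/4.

  seg 0: a=-2 b=22/3 c=0 d=-4/3
  seg 1: a=4 b=10/3 c=-4 d=19/24
  seg 2: a=1 b=-19/6 c=3/4 d=-1/12
S(15/4) = -253/256

Δ: Δ0=6, Δ1=-3/2, Δ2=-5/3
row 1: diag=6, rhs=-45; c'=1/3, d'=-15/2
row 2: denom=10−2·1/3=28/3; d'=(-1−2·-15/2)/(28/3)=3/2
back: M2=3/2
back: M1=-15/2−1/3·3/2=-8
M: M0=0, M1=-8, M2=3/2, M3=0
seg 0: a=-2, c=M0/2=0, d=(M1−M0)/(6·1)=-4/3, b=Δ0−h0·(2M0+M1)/6=22/3
seg 1: a=4, c=M1/2=-4, d=(M2−M1)/(6·2)=19/24, b=Δ1−h1·(2M1+M2)/6=10/3
seg 2: a=1, c=M2/2=3/4, d=(M3−M2)/(6·3)=-1/12, b=Δ2−h2·(2M2+M3)/6=-19/6
t_q=15/4 → seg 2, τ=3/4; S=1+-19/6·τ+3/4·τ²+-1/12·τ³=-253/256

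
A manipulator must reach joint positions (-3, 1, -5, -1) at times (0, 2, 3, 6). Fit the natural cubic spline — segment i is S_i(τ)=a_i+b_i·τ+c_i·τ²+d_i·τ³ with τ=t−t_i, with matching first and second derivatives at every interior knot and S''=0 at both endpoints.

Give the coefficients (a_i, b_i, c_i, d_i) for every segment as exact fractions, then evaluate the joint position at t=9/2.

Δ: Δ0=2, Δ1=-6, Δ2=4/3
row 1: diag=6, rhs=-48; c'=1/6, d'=-8
row 2: denom=8−1·1/6=47/6; d'=(44−1·-8)/(47/6)=312/47
back: M2=312/47
back: M1=-8−1/6·312/47=-428/47
M: M0=0, M1=-428/47, M2=312/47, M3=0
seg 0: a=-3, c=M0/2=0, d=(M1−M0)/(6·2)=-107/141, b=Δ0−h0·(2M0+M1)/6=710/141
seg 1: a=1, c=M1/2=-214/47, d=(M2−M1)/(6·1)=370/141, b=Δ1−h1·(2M1+M2)/6=-574/141
seg 2: a=-5, c=M2/2=156/47, d=(M3−M2)/(6·3)=-52/141, b=Δ2−h2·(2M2+M3)/6=-748/141
t_q=9/2 → seg 2, τ=3/2; S=-5+-748/141·τ+156/47·τ²+-52/141·τ³=-633/94

  seg 0: a=-3 b=710/141 c=0 d=-107/141
  seg 1: a=1 b=-574/141 c=-214/47 d=370/141
  seg 2: a=-5 b=-748/141 c=156/47 d=-52/141
S(9/2) = -633/94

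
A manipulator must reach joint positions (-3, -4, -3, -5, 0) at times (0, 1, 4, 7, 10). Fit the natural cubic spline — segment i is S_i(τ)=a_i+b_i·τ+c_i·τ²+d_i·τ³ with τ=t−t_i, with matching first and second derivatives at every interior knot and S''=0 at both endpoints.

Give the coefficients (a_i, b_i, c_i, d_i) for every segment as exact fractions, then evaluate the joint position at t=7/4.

  seg 0: a=-3 b=-403/324 c=0 d=79/324
  seg 1: a=-4 b=-83/162 c=79/108 d=-437/2916
  seg 2: a=-3 b=-55/324 c=-50/81 d=439/2916
  seg 3: a=-5 b=31/162 c=239/324 d=-239/2916
S(7/4) = -9299/2304

Δ: Δ0=-1, Δ1=1/3, Δ2=-2/3, Δ3=5/3
row 1: diag=8, rhs=8; c'=3/8, d'=1
row 2: denom=12−3·3/8=87/8; d'=(-6−3·1)/(87/8)=-24/29
row 3: denom=12−3·8/29=324/29; d'=(14−3·-24/29)/(324/29)=239/162
back: M3=239/162
back: M2=-24/29−8/29·239/162=-100/81
back: M1=1−3/8·-100/81=79/54
M: M0=0, M1=79/54, M2=-100/81, M3=239/162, M4=0
seg 0: a=-3, c=M0/2=0, d=(M1−M0)/(6·1)=79/324, b=Δ0−h0·(2M0+M1)/6=-403/324
seg 1: a=-4, c=M1/2=79/108, d=(M2−M1)/(6·3)=-437/2916, b=Δ1−h1·(2M1+M2)/6=-83/162
seg 2: a=-3, c=M2/2=-50/81, d=(M3−M2)/(6·3)=439/2916, b=Δ2−h2·(2M2+M3)/6=-55/324
seg 3: a=-5, c=M3/2=239/324, d=(M4−M3)/(6·3)=-239/2916, b=Δ3−h3·(2M3+M4)/6=31/162
t_q=7/4 → seg 1, τ=3/4; S=-4+-83/162·τ+79/108·τ²+-437/2916·τ³=-9299/2304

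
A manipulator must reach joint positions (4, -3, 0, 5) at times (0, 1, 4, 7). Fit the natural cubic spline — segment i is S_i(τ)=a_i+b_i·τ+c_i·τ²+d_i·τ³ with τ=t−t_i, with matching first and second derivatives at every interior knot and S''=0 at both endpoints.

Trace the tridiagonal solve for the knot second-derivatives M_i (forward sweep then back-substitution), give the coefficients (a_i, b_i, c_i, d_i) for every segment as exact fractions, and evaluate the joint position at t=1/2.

Δ: Δ0=-7, Δ1=1, Δ2=5/3
row 1: diag=8, rhs=48; c'=3/8, d'=6
row 2: denom=12−3·3/8=87/8; d'=(4−3·6)/(87/8)=-112/87
back: M2=-112/87
back: M1=6−3/8·-112/87=188/29
M: M0=0, M1=188/29, M2=-112/87, M3=0
seg 0: a=4, c=M0/2=0, d=(M1−M0)/(6·1)=94/87, b=Δ0−h0·(2M0+M1)/6=-703/87
seg 1: a=-3, c=M1/2=94/29, d=(M2−M1)/(6·3)=-338/783, b=Δ1−h1·(2M1+M2)/6=-421/87
seg 2: a=0, c=M2/2=-56/87, d=(M3−M2)/(6·3)=56/783, b=Δ2−h2·(2M2+M3)/6=257/87
t_q=1/2 → seg 0, τ=1/2; S=4+-703/87·τ+0·τ²+94/87·τ³=11/116

  seg 0: a=4 b=-703/87 c=0 d=94/87
  seg 1: a=-3 b=-421/87 c=94/29 d=-338/783
  seg 2: a=0 b=257/87 c=-56/87 d=56/783
S(1/2) = 11/116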